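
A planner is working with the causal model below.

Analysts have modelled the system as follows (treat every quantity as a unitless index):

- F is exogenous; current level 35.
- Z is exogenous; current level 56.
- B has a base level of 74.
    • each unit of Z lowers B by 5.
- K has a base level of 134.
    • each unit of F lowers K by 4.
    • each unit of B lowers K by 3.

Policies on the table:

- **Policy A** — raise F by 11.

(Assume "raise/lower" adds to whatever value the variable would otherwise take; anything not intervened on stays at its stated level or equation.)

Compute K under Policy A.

Policy A (F + 11):
  F = 35 + 11 = 46
  Z = 56
  B = 74 − 5·56 = -206
  K = 134 − 4·46 − 3·(-206) = 568

568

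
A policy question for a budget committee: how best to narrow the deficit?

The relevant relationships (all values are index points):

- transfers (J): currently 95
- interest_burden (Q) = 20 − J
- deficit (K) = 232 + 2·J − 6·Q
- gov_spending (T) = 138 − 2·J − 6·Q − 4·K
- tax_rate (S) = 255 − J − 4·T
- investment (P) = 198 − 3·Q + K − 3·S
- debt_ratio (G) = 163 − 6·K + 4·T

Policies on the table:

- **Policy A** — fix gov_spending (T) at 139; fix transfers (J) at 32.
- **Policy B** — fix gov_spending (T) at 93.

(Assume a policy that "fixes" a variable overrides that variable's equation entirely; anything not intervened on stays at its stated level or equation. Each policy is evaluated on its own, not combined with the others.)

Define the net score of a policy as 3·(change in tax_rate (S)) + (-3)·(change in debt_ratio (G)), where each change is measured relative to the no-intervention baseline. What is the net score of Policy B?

Baseline:
  J = 95
  Q = 20 − 95 = -75
  K = 232 + 2·95 − 6·(-75) = 872
  T = 138 − 2·95 − 6·(-75) − 4·872 = -3090
  S = 255 − 95 − 4·(-3090) = 12520
  G = 163 − 6·872 + 4·(-3090) = -17429
Policy B (T := 93):
  J = 95
  Q = 20 − 95 = -75
  K = 232 + 2·95 − 6·(-75) = 872
  T = 93
  S = 255 − 95 − 4·93 = -212
  G = 163 − 6·872 + 4·93 = -4697
ΔS = -212 − 12520 = -12732; ΔG = -4697 − (-17429) = 12732
Score = 3·(-12732) + (-3)·12732 = -76392

-76392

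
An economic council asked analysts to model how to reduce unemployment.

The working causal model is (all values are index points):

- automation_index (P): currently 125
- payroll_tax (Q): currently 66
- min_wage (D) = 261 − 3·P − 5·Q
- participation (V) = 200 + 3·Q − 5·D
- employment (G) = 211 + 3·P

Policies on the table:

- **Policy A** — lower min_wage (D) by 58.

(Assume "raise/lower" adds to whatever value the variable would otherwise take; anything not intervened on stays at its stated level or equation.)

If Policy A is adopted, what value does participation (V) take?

Policy A (D − 58):
  P = 125
  Q = 66
  D = 261 − 3·125 − 5·66 (−58 from intervention) = -502
  V = 200 + 3·66 − 5·(-502) = 2908

2908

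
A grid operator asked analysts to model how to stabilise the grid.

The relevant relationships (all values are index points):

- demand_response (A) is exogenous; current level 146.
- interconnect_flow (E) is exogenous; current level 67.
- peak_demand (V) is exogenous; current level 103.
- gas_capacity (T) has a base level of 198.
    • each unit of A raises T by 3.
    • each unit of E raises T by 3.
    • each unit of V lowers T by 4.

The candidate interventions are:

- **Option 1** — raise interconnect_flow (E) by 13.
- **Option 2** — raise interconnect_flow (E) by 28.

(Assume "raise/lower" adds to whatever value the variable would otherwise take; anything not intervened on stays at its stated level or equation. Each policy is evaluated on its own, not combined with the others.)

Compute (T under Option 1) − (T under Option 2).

-45

Option 1 (E + 13):
  A = 146
  E = 67 + 13 = 80
  V = 103
  T = 198 + 3·146 + 3·80 − 4·103 = 464
Option 2 (E + 28):
  A = 146
  E = 67 + 28 = 95
  V = 103
  T = 198 + 3·146 + 3·95 − 4·103 = 509
T: 464 − 509 = -45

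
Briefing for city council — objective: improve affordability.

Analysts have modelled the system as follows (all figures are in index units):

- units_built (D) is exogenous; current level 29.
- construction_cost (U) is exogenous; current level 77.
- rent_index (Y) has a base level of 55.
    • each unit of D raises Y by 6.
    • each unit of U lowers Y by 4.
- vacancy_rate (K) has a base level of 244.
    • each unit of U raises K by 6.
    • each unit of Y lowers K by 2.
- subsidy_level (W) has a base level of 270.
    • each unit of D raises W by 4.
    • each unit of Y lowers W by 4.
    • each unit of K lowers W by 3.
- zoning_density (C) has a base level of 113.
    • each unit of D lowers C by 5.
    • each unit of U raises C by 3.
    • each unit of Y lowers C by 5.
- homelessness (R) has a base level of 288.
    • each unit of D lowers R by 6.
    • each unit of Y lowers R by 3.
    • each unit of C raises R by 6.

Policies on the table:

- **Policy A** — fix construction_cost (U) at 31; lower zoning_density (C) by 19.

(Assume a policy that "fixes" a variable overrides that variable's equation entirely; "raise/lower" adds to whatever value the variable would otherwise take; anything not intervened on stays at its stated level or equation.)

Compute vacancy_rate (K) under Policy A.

Policy A (U := 31, C − 19):
  D = 29
  U = 31
  Y = 55 + 6·29 − 4·31 = 105
  K = 244 + 6·31 − 2·105 = 220

220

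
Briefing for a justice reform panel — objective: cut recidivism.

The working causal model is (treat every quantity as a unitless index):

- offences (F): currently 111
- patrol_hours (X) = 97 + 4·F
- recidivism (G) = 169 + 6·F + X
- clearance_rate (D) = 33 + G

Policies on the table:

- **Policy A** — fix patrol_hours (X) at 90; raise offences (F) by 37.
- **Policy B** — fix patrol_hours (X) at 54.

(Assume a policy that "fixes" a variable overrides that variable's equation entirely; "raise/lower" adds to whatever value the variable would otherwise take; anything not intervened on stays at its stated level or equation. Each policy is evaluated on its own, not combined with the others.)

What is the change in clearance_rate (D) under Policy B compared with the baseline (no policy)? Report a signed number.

Baseline:
  F = 111
  X = 97 + 4·111 = 541
  G = 169 + 6·111 + 541 = 1376
  D = 33 + 1376 = 1409
Policy B (X := 54):
  F = 111
  X = 54
  G = 169 + 6·111 + 54 = 889
  D = 33 + 889 = 922
Change in D: 922 − 1409 = -487

-487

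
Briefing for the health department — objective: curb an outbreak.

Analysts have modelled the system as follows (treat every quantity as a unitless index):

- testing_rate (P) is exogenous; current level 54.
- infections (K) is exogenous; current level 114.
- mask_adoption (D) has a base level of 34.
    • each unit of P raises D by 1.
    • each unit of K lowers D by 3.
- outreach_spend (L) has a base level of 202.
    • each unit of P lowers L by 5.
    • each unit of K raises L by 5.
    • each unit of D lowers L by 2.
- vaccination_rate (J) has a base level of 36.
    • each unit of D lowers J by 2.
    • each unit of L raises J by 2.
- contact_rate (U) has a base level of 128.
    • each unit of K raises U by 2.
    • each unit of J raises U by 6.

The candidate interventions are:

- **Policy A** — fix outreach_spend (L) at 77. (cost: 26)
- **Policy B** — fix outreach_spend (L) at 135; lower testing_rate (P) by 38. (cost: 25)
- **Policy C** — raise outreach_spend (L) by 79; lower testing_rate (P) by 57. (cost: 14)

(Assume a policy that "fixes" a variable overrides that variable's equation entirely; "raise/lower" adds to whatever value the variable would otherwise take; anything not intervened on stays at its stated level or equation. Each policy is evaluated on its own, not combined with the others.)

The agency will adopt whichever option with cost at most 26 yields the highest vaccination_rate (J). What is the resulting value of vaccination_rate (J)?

Policy A (L := 77):
  P = 54
  K = 114
  D = 34 + 54 − 3·114 = -254
  L = 77
  J = 36 − 2·(-254) + 2·77 = 698
Policy B (L := 135, P − 38):
  P = 54 − 38 = 16
  K = 114
  D = 34 + 16 − 3·114 = -292
  L = 135
  J = 36 − 2·(-292) + 2·135 = 890
Policy C (L + 79, P − 57):
  P = 54 − 57 = -3
  K = 114
  D = 34 + (-3) − 3·114 = -311
  L = 202 − 5·(-3) + 5·114 − 2·(-311) (+79 from intervention) = 1488
  J = 36 − 2·(-311) + 2·1488 = 3634
Comparing — Policy A: J=698, Policy B: J=890, Policy C: J=3634. Highest is 3634 (Policy C).

3634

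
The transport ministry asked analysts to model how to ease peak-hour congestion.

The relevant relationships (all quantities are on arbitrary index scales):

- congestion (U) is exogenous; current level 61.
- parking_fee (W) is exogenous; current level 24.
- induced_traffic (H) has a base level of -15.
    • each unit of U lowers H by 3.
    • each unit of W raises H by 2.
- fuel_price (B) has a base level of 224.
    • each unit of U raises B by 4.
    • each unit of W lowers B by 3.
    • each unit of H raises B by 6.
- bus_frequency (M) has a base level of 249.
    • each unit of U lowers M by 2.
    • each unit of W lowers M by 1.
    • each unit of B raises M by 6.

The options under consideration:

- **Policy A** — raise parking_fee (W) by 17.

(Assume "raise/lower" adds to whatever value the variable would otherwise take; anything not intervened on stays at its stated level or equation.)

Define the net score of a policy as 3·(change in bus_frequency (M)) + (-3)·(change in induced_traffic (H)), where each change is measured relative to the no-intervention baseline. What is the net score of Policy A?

Baseline:
  U = 61
  W = 24
  H = -15 − 3·61 + 2·24 = -150
  B = 224 + 4·61 − 3·24 + 6·(-150) = -504
  M = 249 − 2·61 − 24 + 6·(-504) = -2921
Policy A (W + 17):
  U = 61
  W = 24 + 17 = 41
  H = -15 − 3·61 + 2·41 = -116
  B = 224 + 4·61 − 3·41 + 6·(-116) = -351
  M = 249 − 2·61 − 41 + 6·(-351) = -2020
ΔM = -2020 − (-2921) = 901; ΔH = -116 − (-150) = 34
Score = 3·901 + (-3)·34 = 2601

2601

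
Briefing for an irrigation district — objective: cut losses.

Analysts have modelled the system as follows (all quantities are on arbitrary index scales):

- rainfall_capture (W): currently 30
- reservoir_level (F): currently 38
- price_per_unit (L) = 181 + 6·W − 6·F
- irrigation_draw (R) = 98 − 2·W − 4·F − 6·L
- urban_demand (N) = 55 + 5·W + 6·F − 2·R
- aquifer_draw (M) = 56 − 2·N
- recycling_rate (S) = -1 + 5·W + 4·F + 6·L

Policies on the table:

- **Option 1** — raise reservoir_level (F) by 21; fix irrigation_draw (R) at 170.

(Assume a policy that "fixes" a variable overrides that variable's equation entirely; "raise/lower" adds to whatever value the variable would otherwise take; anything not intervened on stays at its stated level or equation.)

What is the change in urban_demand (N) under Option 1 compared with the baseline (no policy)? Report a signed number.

Baseline:
  W = 30
  F = 38
  L = 181 + 6·30 − 6·38 = 133
  R = 98 − 2·30 − 4·38 − 6·133 = -912
  N = 55 + 5·30 + 6·38 − 2·(-912) = 2257
Option 1 (F + 21, R := 170):
  W = 30
  F = 38 + 21 = 59
  L = 181 + 6·30 − 6·59 = 7
  R = 170
  N = 55 + 5·30 + 6·59 − 2·170 = 219
Change in N: 219 − 2257 = -2038

-2038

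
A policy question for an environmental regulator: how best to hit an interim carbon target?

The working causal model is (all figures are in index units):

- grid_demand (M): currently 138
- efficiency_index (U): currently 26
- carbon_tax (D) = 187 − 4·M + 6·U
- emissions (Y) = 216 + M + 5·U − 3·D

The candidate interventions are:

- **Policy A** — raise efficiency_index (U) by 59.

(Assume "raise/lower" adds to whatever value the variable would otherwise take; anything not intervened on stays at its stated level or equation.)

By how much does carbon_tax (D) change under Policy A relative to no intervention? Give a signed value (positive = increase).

354

Baseline:
  M = 138
  U = 26
  D = 187 − 4·138 + 6·26 = -209
Policy A (U + 59):
  M = 138
  U = 26 + 59 = 85
  D = 187 − 4·138 + 6·85 = 145
Change in D: 145 − (-209) = 354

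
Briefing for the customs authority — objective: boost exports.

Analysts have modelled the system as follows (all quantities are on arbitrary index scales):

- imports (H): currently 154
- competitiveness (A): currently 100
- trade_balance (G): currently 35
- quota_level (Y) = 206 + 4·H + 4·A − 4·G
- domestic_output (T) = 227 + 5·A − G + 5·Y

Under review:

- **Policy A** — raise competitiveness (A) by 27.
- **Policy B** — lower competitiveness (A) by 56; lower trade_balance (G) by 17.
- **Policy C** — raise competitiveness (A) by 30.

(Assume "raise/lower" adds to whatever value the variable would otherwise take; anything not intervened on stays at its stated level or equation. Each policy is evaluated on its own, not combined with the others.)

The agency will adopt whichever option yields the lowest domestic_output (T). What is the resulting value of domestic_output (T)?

Policy A (A + 27):
  H = 154
  A = 100 + 27 = 127
  G = 35
  Y = 206 + 4·154 + 4·127 − 4·35 = 1190
  T = 227 + 5·127 − 35 + 5·1190 = 6777
Policy B (A − 56, G − 17):
  H = 154
  A = 100 − 56 = 44
  G = 35 − 17 = 18
  Y = 206 + 4·154 + 4·44 − 4·18 = 926
  T = 227 + 5·44 − 18 + 5·926 = 5059
Policy C (A + 30):
  H = 154
  A = 100 + 30 = 130
  G = 35
  Y = 206 + 4·154 + 4·130 − 4·35 = 1202
  T = 227 + 5·130 − 35 + 5·1202 = 6852
Comparing — Policy A: T=6777, Policy B: T=5059, Policy C: T=6852. Lowest is 5059 (Policy B).

5059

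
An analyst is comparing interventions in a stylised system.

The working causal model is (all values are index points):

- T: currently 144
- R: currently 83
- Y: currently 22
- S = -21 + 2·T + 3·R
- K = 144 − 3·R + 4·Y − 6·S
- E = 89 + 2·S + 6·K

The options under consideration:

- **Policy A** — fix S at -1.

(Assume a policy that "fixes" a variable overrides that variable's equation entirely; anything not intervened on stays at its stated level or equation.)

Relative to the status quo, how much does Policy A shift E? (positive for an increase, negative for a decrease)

17578

Baseline:
  T = 144
  R = 83
  Y = 22
  S = -21 + 2·144 + 3·83 = 516
  K = 144 − 3·83 + 4·22 − 6·516 = -3113
  E = 89 + 2·516 + 6·(-3113) = -17557
Policy A (S := -1):
  T = 144
  R = 83
  Y = 22
  S = -1
  K = 144 − 3·83 + 4·22 − 6·(-1) = -11
  E = 89 + 2·(-1) + 6·(-11) = 21
Change in E: 21 − (-17557) = 17578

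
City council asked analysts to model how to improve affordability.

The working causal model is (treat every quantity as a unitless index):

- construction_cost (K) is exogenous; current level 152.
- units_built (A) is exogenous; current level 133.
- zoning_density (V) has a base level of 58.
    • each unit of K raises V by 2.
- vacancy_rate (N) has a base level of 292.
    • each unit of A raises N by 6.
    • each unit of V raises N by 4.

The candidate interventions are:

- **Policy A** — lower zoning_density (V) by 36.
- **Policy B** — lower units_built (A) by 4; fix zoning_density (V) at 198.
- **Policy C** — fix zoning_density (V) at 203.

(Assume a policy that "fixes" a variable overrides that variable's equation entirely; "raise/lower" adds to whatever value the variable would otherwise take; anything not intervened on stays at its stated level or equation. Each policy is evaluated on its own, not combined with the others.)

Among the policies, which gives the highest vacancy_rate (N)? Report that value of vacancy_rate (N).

2394

Policy A (V − 36):
  K = 152
  A = 133
  V = 58 + 2·152 (−36 from intervention) = 326
  N = 292 + 6·133 + 4·326 = 2394
Policy B (A − 4, V := 198):
  K = 152
  A = 133 − 4 = 129
  V = 198
  N = 292 + 6·129 + 4·198 = 1858
Policy C (V := 203):
  K = 152
  A = 133
  V = 203
  N = 292 + 6·133 + 4·203 = 1902
Comparing — Policy A: N=2394, Policy B: N=1858, Policy C: N=1902. Highest is 2394 (Policy A).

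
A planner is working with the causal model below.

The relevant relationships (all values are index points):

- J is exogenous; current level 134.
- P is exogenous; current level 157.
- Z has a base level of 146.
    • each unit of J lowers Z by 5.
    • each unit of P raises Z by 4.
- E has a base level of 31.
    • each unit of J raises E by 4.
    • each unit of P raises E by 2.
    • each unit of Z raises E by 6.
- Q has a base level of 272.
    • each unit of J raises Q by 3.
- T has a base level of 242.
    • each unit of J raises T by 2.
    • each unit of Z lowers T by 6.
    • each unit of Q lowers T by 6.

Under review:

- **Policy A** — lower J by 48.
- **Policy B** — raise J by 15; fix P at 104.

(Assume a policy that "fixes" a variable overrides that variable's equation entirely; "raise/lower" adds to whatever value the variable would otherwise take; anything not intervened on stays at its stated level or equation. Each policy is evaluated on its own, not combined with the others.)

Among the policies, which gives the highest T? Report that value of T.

-2676

Policy A (J − 48):
  J = 134 − 48 = 86
  P = 157
  Z = 146 − 5·86 + 4·157 = 344
  Q = 272 + 3·86 = 530
  T = 242 + 2·86 − 6·344 − 6·530 = -4830
Policy B (J + 15, P := 104):
  J = 134 + 15 = 149
  P = 104
  Z = 146 − 5·149 + 4·104 = -183
  Q = 272 + 3·149 = 719
  T = 242 + 2·149 − 6·(-183) − 6·719 = -2676
Comparing — Policy A: T=-4830, Policy B: T=-2676. Highest is -2676 (Policy B).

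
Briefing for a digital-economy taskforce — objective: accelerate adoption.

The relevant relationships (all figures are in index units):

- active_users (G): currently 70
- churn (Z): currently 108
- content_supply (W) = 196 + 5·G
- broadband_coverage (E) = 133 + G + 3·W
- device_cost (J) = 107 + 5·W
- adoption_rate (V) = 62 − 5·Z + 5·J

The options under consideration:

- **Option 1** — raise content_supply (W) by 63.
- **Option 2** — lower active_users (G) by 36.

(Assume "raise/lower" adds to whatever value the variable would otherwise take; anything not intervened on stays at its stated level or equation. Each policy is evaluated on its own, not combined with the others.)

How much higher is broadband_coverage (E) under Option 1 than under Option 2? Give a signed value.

765

Option 1 (W + 63):
  G = 70
  W = 196 + 5·70 (+63 from intervention) = 609
  E = 133 + 70 + 3·609 = 2030
Option 2 (G − 36):
  G = 70 − 36 = 34
  W = 196 + 5·34 = 366
  E = 133 + 34 + 3·366 = 1265
E: 2030 − 1265 = 765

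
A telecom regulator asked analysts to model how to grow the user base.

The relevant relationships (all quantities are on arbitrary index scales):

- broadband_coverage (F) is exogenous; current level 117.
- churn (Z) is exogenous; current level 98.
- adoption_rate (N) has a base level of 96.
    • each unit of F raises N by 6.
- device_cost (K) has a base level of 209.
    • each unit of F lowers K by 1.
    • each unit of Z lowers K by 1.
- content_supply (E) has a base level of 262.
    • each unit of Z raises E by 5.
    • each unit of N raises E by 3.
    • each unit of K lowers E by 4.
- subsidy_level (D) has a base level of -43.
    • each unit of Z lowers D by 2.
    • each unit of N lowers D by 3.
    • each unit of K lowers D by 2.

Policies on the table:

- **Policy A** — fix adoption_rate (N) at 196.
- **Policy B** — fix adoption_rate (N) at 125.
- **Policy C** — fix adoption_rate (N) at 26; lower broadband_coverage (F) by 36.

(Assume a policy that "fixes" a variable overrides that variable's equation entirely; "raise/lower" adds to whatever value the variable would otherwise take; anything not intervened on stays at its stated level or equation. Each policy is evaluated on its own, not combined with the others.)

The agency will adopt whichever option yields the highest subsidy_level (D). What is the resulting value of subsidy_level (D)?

Policy A (N := 196):
  F = 117
  Z = 98
  N = 196
  K = 209 − 117 − 98 = -6
  D = -43 − 2·98 − 3·196 − 2·(-6) = -815
Policy B (N := 125):
  F = 117
  Z = 98
  N = 125
  K = 209 − 117 − 98 = -6
  D = -43 − 2·98 − 3·125 − 2·(-6) = -602
Policy C (N := 26, F − 36):
  F = 117 − 36 = 81
  Z = 98
  N = 26
  K = 209 − 81 − 98 = 30
  D = -43 − 2·98 − 3·26 − 2·30 = -377
Comparing — Policy A: D=-815, Policy B: D=-602, Policy C: D=-377. Highest is -377 (Policy C).

-377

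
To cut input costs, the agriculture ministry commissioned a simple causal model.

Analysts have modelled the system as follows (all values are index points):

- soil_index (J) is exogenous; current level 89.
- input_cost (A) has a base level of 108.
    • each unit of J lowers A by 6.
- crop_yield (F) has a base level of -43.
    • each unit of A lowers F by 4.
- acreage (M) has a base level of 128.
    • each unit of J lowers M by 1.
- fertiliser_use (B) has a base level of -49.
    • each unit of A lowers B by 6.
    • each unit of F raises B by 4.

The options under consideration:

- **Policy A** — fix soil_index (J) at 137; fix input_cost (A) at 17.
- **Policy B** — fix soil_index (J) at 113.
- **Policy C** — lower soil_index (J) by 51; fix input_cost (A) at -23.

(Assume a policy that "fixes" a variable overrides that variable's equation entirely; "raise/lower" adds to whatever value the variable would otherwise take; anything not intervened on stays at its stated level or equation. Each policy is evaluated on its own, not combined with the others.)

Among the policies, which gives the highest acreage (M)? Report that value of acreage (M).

Policy A (J := 137, A := 17):
  J = 137
  M = 128 − 137 = -9
Policy B (J := 113):
  J = 113
  M = 128 − 113 = 15
Policy C (J − 51, A := -23):
  J = 89 − 51 = 38
  M = 128 − 38 = 90
Comparing — Policy A: M=-9, Policy B: M=15, Policy C: M=90. Highest is 90 (Policy C).

90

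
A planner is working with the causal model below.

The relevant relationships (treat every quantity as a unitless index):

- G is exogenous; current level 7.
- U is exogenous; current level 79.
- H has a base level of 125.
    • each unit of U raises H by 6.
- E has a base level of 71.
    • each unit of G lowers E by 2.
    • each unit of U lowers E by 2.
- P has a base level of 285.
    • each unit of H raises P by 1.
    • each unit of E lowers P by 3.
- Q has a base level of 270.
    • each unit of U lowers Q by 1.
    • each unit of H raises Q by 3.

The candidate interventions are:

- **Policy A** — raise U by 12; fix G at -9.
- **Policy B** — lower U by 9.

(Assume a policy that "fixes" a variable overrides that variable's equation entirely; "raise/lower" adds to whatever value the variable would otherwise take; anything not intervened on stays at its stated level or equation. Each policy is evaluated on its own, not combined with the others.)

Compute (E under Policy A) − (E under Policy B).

Policy A (U + 12, G := -9):
  G = -9
  U = 79 + 12 = 91
  E = 71 − 2·(-9) − 2·91 = -93
Policy B (U − 9):
  G = 7
  U = 79 − 9 = 70
  E = 71 − 2·7 − 2·70 = -83
E: -93 − (-83) = -10

-10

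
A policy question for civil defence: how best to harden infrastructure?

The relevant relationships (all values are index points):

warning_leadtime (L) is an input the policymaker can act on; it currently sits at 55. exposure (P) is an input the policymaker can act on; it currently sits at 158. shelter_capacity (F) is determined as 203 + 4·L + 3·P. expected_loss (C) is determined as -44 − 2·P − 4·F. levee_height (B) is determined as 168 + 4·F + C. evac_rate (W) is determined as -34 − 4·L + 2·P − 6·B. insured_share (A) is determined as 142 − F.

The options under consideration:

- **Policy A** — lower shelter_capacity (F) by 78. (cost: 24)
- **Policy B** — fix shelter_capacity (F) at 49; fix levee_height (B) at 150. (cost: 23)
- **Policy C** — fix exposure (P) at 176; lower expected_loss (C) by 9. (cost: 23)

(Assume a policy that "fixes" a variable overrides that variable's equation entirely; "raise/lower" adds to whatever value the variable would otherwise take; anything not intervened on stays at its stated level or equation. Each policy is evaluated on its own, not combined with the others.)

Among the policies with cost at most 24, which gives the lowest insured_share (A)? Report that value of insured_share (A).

Policy A (F − 78):
  L = 55
  P = 158
  F = 203 + 4·55 + 3·158 (−78 from intervention) = 819
  A = 142 − 819 = -677
Policy B (F := 49, B := 150):
  L = 55
  P = 158
  F = 49
  A = 142 − 49 = 93
Policy C (P := 176, C − 9):
  L = 55
  P = 176
  F = 203 + 4·55 + 3·176 = 951
  A = 142 − 951 = -809
Comparing — Policy A: A=-677, Policy B: A=93, Policy C: A=-809. Lowest is -809 (Policy C).

-809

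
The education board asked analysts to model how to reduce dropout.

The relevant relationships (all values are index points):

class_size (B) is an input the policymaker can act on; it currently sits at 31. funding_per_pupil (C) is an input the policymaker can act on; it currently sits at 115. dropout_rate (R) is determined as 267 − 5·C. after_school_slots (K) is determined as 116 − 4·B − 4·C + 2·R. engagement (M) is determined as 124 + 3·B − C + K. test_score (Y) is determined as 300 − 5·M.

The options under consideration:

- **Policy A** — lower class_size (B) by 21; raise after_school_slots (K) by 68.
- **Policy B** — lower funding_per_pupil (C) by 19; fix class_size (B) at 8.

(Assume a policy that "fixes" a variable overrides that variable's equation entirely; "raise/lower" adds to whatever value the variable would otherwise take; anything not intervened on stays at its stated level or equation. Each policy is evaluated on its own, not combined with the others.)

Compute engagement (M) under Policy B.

-674

Policy B (C − 19, B := 8):
  B = 8
  C = 115 − 19 = 96
  R = 267 − 5·96 = -213
  K = 116 − 4·8 − 4·96 + 2·(-213) = -726
  M = 124 + 3·8 − 96 + (-726) = -674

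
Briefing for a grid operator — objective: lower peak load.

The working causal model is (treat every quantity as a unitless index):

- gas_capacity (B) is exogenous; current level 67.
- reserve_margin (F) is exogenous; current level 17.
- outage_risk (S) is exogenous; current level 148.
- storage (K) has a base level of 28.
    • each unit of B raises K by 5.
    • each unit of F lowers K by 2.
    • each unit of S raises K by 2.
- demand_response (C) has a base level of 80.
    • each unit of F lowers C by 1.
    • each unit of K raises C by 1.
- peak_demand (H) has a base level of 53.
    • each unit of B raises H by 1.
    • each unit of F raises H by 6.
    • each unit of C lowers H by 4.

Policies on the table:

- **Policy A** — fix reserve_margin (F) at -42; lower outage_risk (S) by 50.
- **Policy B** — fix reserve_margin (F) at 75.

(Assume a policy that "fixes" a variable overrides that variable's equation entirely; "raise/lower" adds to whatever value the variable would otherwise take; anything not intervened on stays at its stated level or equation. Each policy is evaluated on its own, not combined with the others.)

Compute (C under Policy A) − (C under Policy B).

Policy A (F := -42, S − 50):
  B = 67
  F = -42
  S = 148 − 50 = 98
  K = 28 + 5·67 − 2·(-42) + 2·98 = 643
  C = 80 − (-42) + 643 = 765
Policy B (F := 75):
  B = 67
  F = 75
  S = 148
  K = 28 + 5·67 − 2·75 + 2·148 = 509
  C = 80 − 75 + 509 = 514
C: 765 − 514 = 251

251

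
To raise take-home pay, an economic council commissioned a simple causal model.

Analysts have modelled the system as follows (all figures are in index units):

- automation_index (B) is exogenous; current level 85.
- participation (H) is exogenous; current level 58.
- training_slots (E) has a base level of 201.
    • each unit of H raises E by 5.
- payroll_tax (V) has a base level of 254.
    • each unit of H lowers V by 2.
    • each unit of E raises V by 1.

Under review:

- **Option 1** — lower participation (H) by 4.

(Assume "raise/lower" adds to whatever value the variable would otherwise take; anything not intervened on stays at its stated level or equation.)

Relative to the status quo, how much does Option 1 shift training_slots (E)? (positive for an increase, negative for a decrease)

Baseline:
  H = 58
  E = 201 + 5·58 = 491
Option 1 (H − 4):
  H = 58 − 4 = 54
  E = 201 + 5·54 = 471
Change in E: 471 − 491 = -20

-20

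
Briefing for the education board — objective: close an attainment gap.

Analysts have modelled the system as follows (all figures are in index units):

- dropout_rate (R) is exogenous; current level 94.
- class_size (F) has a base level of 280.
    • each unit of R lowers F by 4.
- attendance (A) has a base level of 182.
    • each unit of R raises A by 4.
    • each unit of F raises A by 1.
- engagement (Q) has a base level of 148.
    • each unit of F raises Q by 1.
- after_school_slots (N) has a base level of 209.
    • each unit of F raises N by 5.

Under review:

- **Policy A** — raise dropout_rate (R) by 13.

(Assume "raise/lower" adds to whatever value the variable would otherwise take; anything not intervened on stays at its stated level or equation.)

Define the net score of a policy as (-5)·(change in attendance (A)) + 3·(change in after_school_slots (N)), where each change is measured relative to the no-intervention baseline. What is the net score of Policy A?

-780

Baseline:
  R = 94
  F = 280 − 4·94 = -96
  A = 182 + 4·94 + (-96) = 462
  N = 209 + 5·(-96) = -271
Policy A (R + 13):
  R = 94 + 13 = 107
  F = 280 − 4·107 = -148
  A = 182 + 4·107 + (-148) = 462
  N = 209 + 5·(-148) = -531
ΔA = 462 − 462 = 0; ΔN = -531 − (-271) = -260
Score = (-5)·0 + 3·(-260) = -780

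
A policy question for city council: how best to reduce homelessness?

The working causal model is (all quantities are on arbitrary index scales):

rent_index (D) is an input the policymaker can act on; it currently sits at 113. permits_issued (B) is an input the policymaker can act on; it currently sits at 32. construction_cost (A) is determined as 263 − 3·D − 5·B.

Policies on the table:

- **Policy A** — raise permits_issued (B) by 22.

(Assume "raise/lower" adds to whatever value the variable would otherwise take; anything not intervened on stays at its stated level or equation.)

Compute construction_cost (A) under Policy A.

Policy A (B + 22):
  D = 113
  B = 32 + 22 = 54
  A = 263 − 3·113 − 5·54 = -346

-346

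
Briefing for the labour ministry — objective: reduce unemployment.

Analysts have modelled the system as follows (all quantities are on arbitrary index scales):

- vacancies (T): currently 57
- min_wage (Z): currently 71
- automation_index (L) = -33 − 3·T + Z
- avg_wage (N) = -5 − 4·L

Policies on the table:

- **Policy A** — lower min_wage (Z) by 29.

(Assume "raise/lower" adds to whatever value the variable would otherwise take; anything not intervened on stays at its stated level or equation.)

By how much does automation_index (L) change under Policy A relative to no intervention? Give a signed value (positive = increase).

-29

Baseline:
  T = 57
  Z = 71
  L = -33 − 3·57 + 71 = -133
Policy A (Z − 29):
  T = 57
  Z = 71 − 29 = 42
  L = -33 − 3·57 + 42 = -162
Change in L: -162 − (-133) = -29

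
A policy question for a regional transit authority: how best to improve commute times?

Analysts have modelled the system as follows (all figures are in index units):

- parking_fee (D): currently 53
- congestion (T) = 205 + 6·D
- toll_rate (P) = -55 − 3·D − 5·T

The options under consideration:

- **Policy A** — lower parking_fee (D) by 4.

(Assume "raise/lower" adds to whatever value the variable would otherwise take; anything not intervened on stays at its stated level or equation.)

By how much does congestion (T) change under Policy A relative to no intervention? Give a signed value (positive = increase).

Baseline:
  D = 53
  T = 205 + 6·53 = 523
Policy A (D − 4):
  D = 53 − 4 = 49
  T = 205 + 6·49 = 499
Change in T: 499 − 523 = -24

-24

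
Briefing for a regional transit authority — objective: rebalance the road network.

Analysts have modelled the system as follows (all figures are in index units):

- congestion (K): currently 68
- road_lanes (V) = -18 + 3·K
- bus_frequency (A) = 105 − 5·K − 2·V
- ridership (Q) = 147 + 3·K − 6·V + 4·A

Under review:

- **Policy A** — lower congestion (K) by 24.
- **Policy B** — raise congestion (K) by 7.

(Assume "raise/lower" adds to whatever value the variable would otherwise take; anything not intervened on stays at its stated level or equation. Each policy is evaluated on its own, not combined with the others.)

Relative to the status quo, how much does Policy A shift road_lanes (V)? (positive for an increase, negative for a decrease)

-72

Baseline:
  K = 68
  V = -18 + 3·68 = 186
Policy A (K − 24):
  K = 68 − 24 = 44
  V = -18 + 3·44 = 114
Change in V: 114 − 186 = -72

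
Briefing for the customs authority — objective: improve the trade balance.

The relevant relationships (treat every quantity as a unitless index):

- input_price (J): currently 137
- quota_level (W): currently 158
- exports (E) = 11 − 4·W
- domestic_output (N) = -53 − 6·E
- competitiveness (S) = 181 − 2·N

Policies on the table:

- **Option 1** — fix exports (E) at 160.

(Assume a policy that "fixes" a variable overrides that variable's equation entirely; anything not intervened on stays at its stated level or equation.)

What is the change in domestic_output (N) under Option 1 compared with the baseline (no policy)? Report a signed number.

-4686

Baseline:
  W = 158
  E = 11 − 4·158 = -621
  N = -53 − 6·(-621) = 3673
Option 1 (E := 160):
  W = 158
  E = 160
  N = -53 − 6·160 = -1013
Change in N: -1013 − 3673 = -4686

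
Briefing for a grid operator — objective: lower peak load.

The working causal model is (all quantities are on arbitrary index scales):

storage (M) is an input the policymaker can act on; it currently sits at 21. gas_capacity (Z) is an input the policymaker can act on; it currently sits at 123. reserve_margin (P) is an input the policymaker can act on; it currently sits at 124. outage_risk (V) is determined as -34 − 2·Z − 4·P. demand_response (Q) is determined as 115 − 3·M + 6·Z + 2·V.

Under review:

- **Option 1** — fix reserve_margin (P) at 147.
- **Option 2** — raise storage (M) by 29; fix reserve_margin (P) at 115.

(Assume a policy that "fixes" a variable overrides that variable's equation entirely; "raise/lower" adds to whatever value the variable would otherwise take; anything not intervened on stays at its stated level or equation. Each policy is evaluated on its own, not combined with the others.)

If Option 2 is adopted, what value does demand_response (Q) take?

Option 2 (M + 29, P := 115):
  M = 21 + 29 = 50
  Z = 123
  P = 115
  V = -34 − 2·123 − 4·115 = -740
  Q = 115 − 3·50 + 6·123 + 2·(-740) = -777

-777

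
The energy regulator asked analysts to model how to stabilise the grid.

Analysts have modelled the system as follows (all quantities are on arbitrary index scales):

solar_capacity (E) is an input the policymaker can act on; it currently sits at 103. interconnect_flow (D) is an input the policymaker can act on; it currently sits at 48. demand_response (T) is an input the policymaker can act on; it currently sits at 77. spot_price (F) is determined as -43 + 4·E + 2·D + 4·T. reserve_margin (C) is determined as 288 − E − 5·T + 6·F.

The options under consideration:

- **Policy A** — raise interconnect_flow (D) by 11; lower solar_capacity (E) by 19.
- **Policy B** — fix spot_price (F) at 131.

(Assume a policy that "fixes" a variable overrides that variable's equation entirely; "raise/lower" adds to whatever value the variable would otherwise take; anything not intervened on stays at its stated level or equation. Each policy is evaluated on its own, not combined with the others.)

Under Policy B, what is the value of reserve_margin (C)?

586

Policy B (F := 131):
  E = 103
  D = 48
  T = 77
  F = 131
  C = 288 − 103 − 5·77 + 6·131 = 586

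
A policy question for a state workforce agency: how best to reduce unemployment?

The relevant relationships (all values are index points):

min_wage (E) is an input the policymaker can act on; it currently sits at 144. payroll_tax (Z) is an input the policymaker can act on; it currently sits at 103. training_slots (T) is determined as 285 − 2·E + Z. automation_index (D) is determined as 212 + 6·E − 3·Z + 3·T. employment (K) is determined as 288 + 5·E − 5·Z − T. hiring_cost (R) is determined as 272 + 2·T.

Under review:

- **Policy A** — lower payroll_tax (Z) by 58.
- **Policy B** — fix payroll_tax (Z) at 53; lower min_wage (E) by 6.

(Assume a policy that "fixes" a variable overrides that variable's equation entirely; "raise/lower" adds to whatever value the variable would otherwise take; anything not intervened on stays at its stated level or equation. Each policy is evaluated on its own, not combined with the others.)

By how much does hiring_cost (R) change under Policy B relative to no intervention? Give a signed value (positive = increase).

Baseline:
  E = 144
  Z = 103
  T = 285 − 2·144 + 103 = 100
  R = 272 + 2·100 = 472
Policy B (Z := 53, E − 6):
  E = 144 − 6 = 138
  Z = 53
  T = 285 − 2·138 + 53 = 62
  R = 272 + 2·62 = 396
Change in R: 396 − 472 = -76

-76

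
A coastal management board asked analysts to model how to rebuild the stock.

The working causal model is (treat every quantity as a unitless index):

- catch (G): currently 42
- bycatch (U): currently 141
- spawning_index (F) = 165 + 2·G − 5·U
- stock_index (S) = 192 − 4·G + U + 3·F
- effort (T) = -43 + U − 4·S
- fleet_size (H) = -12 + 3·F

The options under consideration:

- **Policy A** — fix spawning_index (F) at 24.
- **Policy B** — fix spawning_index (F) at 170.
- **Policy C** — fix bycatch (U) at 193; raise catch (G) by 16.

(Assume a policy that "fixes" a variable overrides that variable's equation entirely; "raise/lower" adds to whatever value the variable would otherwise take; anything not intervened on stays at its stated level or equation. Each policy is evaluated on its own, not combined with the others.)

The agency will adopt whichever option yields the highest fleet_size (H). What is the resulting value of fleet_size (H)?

Policy A (F := 24):
  G = 42
  U = 141
  F = 24
  H = -12 + 3·24 = 60
Policy B (F := 170):
  G = 42
  U = 141
  F = 170
  H = -12 + 3·170 = 498
Policy C (U := 193, G + 16):
  G = 42 + 16 = 58
  U = 193
  F = 165 + 2·58 − 5·193 = -684
  H = -12 + 3·(-684) = -2064
Comparing — Policy A: H=60, Policy B: H=498, Policy C: H=-2064. Highest is 498 (Policy B).

498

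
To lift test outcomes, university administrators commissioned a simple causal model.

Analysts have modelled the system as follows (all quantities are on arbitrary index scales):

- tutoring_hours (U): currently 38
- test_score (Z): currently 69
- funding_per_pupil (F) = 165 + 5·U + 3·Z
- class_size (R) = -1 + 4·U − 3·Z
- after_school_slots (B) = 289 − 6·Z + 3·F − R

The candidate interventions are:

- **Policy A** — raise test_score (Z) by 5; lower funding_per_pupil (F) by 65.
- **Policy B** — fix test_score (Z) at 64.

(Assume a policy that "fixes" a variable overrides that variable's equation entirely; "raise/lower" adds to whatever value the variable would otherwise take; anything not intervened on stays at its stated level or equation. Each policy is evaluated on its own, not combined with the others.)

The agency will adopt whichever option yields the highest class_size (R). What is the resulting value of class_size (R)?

Policy A (Z + 5, F − 65):
  U = 38
  Z = 69 + 5 = 74
  R = -1 + 4·38 − 3·74 = -71
Policy B (Z := 64):
  U = 38
  Z = 64
  R = -1 + 4·38 − 3·64 = -41
Comparing — Policy A: R=-71, Policy B: R=-41. Highest is -41 (Policy B).

-41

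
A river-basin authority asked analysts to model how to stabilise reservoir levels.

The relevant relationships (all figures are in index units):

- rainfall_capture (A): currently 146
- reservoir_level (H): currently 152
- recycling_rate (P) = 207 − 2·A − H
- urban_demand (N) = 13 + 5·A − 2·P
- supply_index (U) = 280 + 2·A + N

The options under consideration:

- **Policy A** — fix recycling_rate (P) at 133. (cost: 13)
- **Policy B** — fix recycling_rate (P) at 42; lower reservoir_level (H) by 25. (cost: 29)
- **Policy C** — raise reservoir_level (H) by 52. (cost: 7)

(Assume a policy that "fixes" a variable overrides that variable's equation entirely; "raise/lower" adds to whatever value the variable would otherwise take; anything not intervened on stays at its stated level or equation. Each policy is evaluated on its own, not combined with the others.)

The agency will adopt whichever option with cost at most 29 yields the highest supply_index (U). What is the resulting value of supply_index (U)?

1893

Policy A (P := 133):
  A = 146
  H = 152
  P = 133
  N = 13 + 5·146 − 2·133 = 477
  U = 280 + 2·146 + 477 = 1049
Policy B (P := 42, H − 25):
  A = 146
  H = 152 − 25 = 127
  P = 42
  N = 13 + 5·146 − 2·42 = 659
  U = 280 + 2·146 + 659 = 1231
Policy C (H + 52):
  A = 146
  H = 152 + 52 = 204
  P = 207 − 2·146 − 204 = -289
  N = 13 + 5·146 − 2·(-289) = 1321
  U = 280 + 2·146 + 1321 = 1893
Comparing — Policy A: U=1049, Policy B: U=1231, Policy C: U=1893. Highest is 1893 (Policy C).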